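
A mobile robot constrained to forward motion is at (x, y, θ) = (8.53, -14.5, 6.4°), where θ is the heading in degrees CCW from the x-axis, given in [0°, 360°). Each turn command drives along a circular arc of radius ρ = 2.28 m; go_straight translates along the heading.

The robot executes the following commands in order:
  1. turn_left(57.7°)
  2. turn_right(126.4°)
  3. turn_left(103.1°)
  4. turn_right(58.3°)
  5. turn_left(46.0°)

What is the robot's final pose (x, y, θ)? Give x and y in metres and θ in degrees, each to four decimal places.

set_pose: (x, y, θ) = (8.5300, -14.5000, 6.4000°), ρ = 2.28
turn_left(57.7°): centre at ρ to the left, rotate +57.7° → (10.3268, -13.2301, 64.1000°)
turn_right(126.4°): centre at ρ to the right, rotate −126.4° → (14.3965, -13.1662, -62.3000° ≡ 297.7000°)
turn_left(103.1°): centre at ρ to the left, rotate +103.1° → (17.9050, -13.8323, 400.8000° ≡ 40.8000°)
turn_right(58.3°): centre at ρ to the right, rotate −58.3° → (20.0804, -13.3838, -17.5000° ≡ 342.5000°)
turn_left(46.0°): centre at ρ to the left, rotate +46.0° → (21.8540, -13.2130, 388.5000° ≡ 28.5000°)

(21.8540, -13.2130, 28.5000°)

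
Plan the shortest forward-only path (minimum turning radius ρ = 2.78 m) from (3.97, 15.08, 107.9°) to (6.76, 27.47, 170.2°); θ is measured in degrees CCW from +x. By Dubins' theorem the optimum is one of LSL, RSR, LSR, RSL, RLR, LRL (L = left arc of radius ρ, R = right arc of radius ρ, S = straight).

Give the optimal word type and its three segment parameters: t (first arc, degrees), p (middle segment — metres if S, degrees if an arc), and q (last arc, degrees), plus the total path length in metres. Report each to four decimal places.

RSL: t = 54.9329°, p = 6.8239 m, q = 117.2329°, L = 15.1774 m

Let ψ = atan2(Δy, Δx) = atan2(12.39, 2.79) = 77.3097° be the start→goal bearing.
Normalize: d = |goal − start| / ρ = 12.700244/2.78 = 4.568433, α = (θ_start − ψ) mod 360° = 30.5903° = 0.533901 rad, β = (θ_goal − ψ) mod 360° = 92.8903° = 1.621241 rad.
Common terms: sin α = 0.508895, cos α = 0.860828, sin β = 0.998728, cos β = -0.050424, cos(α−β) = 0.464842, d² = 20.870581. Work in radians in the unit-radius frame; every candidate has L = ρ·(t + p + q).
LSL: p² = 2 + d² − 2cos(α−β) + 2d(sin α − sin β) = 17.465364; p = √p² = 4.179158; φ = atan2(cos β − cos α, d + sin α − sin β) = -0.219813 rad; t = (φ − α) mod 2π = 5.529471 rad, q = (β − φ) mod 2π = 1.841054 rad → L = 2.78·(5.529471 + 4.179158 + 1.841054) = 2.78·11.549684 = 32.108121 m
RSR: p² = 2 + d² − 2cos(α−β) + 2d(sin β − sin α) = 26.416431; p = √p² = 5.139692; φ = atan2(cos α − cos β, d − sin α + sin β) = 0.178239 rad; t = (α − φ) mod 2π = 0.355662 rad, q = (φ − β) mod 2π = 4.840183 rad → L = 2.78·(0.355662 + 5.139692 + 4.840183) = 2.78·10.335537 = 28.732792 m
LSR: p² = d² − 2 + 2cos(α−β) + 2d(sin α + sin β) = 33.575219; p = √p² = 5.794413; φ = atan2(−cos α − cos β, d + sin α + sin β) − atan2(−2, p) = 0.199762 rad; t = (φ − α) mod 2π = 5.949046 rad, q = (φ − β) mod 2π = 4.861706 rad → L = 2.78·(5.949046 + 5.794413 + 4.861706) = 2.78·16.605166 = 46.162360 m
RSL: p² = d² − 2 + 2cos(α−β) − 2d(sin α + sin β) = 6.025312; p = √p² = 2.454651; φ = atan2(cos α + cos β, d − sin α − sin β) − atan2(2, p) = -0.424859 rad; t = (α − φ) mod 2π = 0.958760 rad, q = (β − φ) mod 2π = 2.046101 rad → L = 2.78·(0.958760 + 2.454651 + 2.046101) = 2.78·5.459512 = 15.177444 m
RLR: c = (6 − d² + 2cos(α−β) + 2d(sin α − sin β))/8 = -2.302054, |c| > 1 → infeasible
LRL: c = (6 − d² + 2cos(α−β) − 2d(sin α − sin β))/8 = -1.183170, |c| > 1 → infeasible
Shortest: RSL with L = 15.177444 m ≈ 15.1774 m
Convert RSL to answer units (arcs ×180/π): t = 0.958760·180/π = 54.9329°, p = ρ·p = 2.78·2.454651 = 6.8239 m, q = 2.046101·180/π = 117.2329°, L = 15.1774 m.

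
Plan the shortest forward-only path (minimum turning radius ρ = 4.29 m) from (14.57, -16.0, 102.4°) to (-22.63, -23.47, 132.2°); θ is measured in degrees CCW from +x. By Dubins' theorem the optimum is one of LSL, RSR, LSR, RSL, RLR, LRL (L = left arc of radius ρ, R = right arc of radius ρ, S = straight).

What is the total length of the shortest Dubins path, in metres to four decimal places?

Let ψ = atan2(Δy, Δx) = atan2(-7.47, -37.20) = -168.6456° be the start→goal bearing.
Normalize: d = |goal − start| / ρ = 37.942600/4.29 = 8.844429, α = (θ_start − ψ) mod 360° = 271.0456° = 4.730639 rad, β = (θ_goal − ψ) mod 360° = 300.8456° = 5.250747 rad.
Common terms: sin α = -0.999833, cos α = 0.018249, sin β = -0.858552, cos β = 0.512727, cos(α−β) = 0.867765, d² = 78.223923. Work in radians in the unit-radius frame; every candidate has L = ρ·(t + p + q).
LSL: p² = 2 + d² − 2cos(α−β) + 2d(sin α − sin β) = 75.989279; p = √p² = 8.717183; φ = atan2(cos β − cos α, d + sin α − sin β) = 0.056755 rad; t = (φ − α) mod 2π = 1.609301 rad, q = (β − φ) mod 2π = 5.193992 rad → L = 4.29·(1.609301 + 8.717183 + 5.193992) = 4.29·15.520476 = 66.582844 m
RSR: p² = 2 + d² − 2cos(α−β) + 2d(sin β − sin α) = 80.987505; p = √p² = 8.999306; φ = atan2(cos α − cos β, d − sin α + sin β) = -0.054974 rad; t = (α − φ) mod 2π = 4.785613 rad, q = (φ − β) mod 2π = 0.977464 rad → L = 4.29·(4.785613 + 8.999306 + 0.977464) = 4.29·14.762383 = 63.330623 m
LSR: p² = d² − 2 + 2cos(α−β) + 2d(sin α + sin β) = 45.086743; p = √p² = 6.714666; φ = atan2(−cos α − cos β, d + sin α + sin β) − atan2(−2, p) = 0.213629 rad; t = (φ − α) mod 2π = 1.766175 rad, q = (φ − β) mod 2π = 1.246067 rad → L = 4.29·(1.766175 + 6.714666 + 1.246067) = 4.29·9.726908 = 41.728437 m
RSL: p² = d² − 2 + 2cos(α−β) − 2d(sin α + sin β) = 110.832165; p = √p² = 10.527686; φ = atan2(cos α + cos β, d − sin α − sin β) − atan2(2, p) = -0.138168 rad; t = (α − φ) mod 2π = 4.868807 rad, q = (β − φ) mod 2π = 5.388915 rad → L = 4.29·(4.868807 + 10.527686 + 5.388915) = 4.29·20.785407 = 89.169397 m
RLR: c = (6 − d² + 2cos(α−β) + 2d(sin α − sin β))/8 = -9.123438, |c| > 1 → infeasible
LRL: c = (6 − d² + 2cos(α−β) − 2d(sin α − sin β))/8 = -8.498660, |c| > 1 → infeasible
Shortest: LSR with L = 41.728437 m ≈ 41.7284 m

41.7284 m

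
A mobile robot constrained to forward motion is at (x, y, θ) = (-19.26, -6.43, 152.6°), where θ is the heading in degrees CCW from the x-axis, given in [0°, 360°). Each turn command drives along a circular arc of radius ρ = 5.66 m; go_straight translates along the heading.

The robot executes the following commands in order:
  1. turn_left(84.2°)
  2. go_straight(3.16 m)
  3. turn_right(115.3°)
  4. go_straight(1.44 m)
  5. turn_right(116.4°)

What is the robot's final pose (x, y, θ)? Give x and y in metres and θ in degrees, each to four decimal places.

set_pose: (x, y, θ) = (-19.2600, -6.4300, 152.6000°), ρ = 5.66
turn_left(84.2°): centre at ρ to the left, rotate +84.2° → (-26.6008, -8.3558, 236.8000°)
go_straight(3.16): x += 3.16·cos θ, y += 3.16·sin θ → (-28.3311, -11.0000, 236.8000°)
turn_right(115.3°): centre at ρ to the right, rotate −115.3° → (-37.8931, -10.8581, 121.5000°)
go_straight(1.44): x += 1.44·cos θ, y += 1.44·sin θ → (-38.6455, -9.6303, 121.5000°)
turn_right(116.4°): centre at ρ to the right, rotate −116.4° → (-34.3227, -1.0354, 5.1000°)

(-34.3227, -1.0354, 5.1000°)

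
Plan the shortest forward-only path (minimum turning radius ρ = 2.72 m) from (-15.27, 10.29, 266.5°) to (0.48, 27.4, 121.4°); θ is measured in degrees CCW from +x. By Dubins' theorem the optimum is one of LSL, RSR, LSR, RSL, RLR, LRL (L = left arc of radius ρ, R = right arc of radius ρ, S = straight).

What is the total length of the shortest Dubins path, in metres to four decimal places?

Let ψ = atan2(Δy, Δx) = atan2(17.11, 15.75) = 47.3700° be the start→goal bearing.
Normalize: d = |goal − start| / ρ = 23.255421/2.72 = 8.549787, α = (θ_start − ψ) mod 360° = 219.1300° = 3.824540 rad, β = (θ_goal − ψ) mod 360° = 74.0300° = 1.292067 rad.
Common terms: sin α = -0.631082, cos α = -0.775716, sin β = 0.961406, cos β = 0.275134, cos(α−β) = -0.820152, d² = 73.098859. Work in radians in the unit-radius frame; every candidate has L = ρ·(t + p + q).
LSL: p² = 2 + d² − 2cos(α−β) + 2d(sin α − sin β) = 49.508294; p = √p² = 7.036213; φ = atan2(cos β − cos α, d + sin α − sin β) = 0.149910 rad; t = (φ − α) mod 2π = 2.608555 rad, q = (β − φ) mod 2π = 1.142158 rad → L = 2.72·(2.608555 + 7.036213 + 1.142158) = 2.72·10.786926 = 29.340438 m
RSR: p² = 2 + d² − 2cos(α−β) + 2d(sin β − sin α) = 103.970032; p = √p² = 10.196570; φ = atan2(cos α − cos β, d − sin α + sin β) = -0.103242 rad; t = (α − φ) mod 2π = 3.927783 rad, q = (φ − β) mod 2π = 4.887875 rad → L = 2.72·(3.927783 + 10.196570 + 4.887875) = 2.72·19.012228 = 51.713259 m
LSR: p² = d² − 2 + 2cos(α−β) + 2d(sin α + sin β) = 75.106951; p = √p² = 8.666427; φ = atan2(−cos α − cos β, d + sin α + sin β) − atan2(−2, p) = 0.283116 rad; t = (φ − α) mod 2π = 2.741762 rad, q = (φ − β) mod 2π = 5.274234 rad → L = 2.72·(2.741762 + 8.666427 + 5.274234) = 2.72·16.682423 = 45.376189 m
RSL: p² = d² − 2 + 2cos(α−β) − 2d(sin α + sin β) = 63.810160; p = √p² = 7.988126; φ = atan2(cos α + cos β, d − sin α − sin β) − atan2(2, p) = -0.306155 rad; t = (α − φ) mod 2π = 4.130695 rad, q = (β − φ) mod 2π = 1.598223 rad → L = 2.72·(4.130695 + 7.988126 + 1.598223) = 2.72·13.717044 = 37.310361 m
RLR: c = (6 − d² + 2cos(α−β) + 2d(sin α − sin β))/8 = -11.996254, |c| > 1 → infeasible
LRL: c = (6 − d² + 2cos(α−β) − 2d(sin α − sin β))/8 = -5.188537, |c| > 1 → infeasible
Shortest: LSL with L = 29.340438 m ≈ 29.3404 m

29.3404 m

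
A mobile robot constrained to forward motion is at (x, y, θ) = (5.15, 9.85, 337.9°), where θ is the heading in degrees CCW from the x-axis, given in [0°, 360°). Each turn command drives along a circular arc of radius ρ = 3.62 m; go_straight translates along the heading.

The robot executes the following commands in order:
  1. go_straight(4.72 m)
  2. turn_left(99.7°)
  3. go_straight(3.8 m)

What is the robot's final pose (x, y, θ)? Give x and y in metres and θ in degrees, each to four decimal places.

set_pose: (x, y, θ) = (5.1500, 9.8500, 337.9000°), ρ = 3.62
go_straight(4.72): x += 4.72·cos θ, y += 4.72·sin θ → (9.5232, 8.0742, 337.9000°)
turn_left(99.7°): centre at ρ to the left, rotate +99.7° → (14.4207, 10.6509, 437.6000° ≡ 77.6000°)
go_straight(3.8): x += 3.8·cos θ, y += 3.8·sin θ → (15.2367, 14.3623, 77.6000°)

(15.2367, 14.3623, 77.6000°)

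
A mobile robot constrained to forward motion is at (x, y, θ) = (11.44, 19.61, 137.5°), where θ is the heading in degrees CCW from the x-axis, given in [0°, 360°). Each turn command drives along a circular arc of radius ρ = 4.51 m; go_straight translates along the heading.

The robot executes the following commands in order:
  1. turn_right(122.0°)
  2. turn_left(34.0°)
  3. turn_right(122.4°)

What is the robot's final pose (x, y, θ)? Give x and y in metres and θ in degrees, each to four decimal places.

(23.2459, 27.0952, 287.1000°)

set_pose: (x, y, θ) = (11.4400, 19.6100, 137.5000°), ρ = 4.51
turn_right(122.0°): centre at ρ to the right, rotate −122.0° → (13.2817, 27.2811, 15.5000°)
turn_left(34.0°): centre at ρ to the left, rotate +34.0° → (15.5059, 28.6981, 49.5000°)
turn_right(122.4°): centre at ρ to the right, rotate −122.4° → (23.2459, 27.0952, -72.9000° ≡ 287.1000°)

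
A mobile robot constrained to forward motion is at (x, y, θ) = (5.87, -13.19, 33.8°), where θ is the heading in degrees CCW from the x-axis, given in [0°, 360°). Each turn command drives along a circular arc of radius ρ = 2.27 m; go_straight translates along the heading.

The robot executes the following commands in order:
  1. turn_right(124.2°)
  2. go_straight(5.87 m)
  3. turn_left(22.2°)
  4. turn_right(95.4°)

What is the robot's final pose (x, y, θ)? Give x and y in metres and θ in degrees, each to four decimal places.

set_pose: (x, y, θ) = (5.8700, -13.1900, 33.8000°), ρ = 2.27
turn_right(124.2°): centre at ρ to the right, rotate −124.2° → (9.4027, -15.0922, -90.4000° ≡ 269.6000°)
go_straight(5.87): x += 5.87·cos θ, y += 5.87·sin θ → (9.3618, -20.9620, 269.6000°)
turn_left(22.2°): centre at ρ to the left, rotate +22.2° → (9.5240, -21.8209, 291.8000°)
turn_right(95.4°): centre at ρ to the right, rotate −95.4° → (8.0573, -24.8415, 196.4000°)

(8.0573, -24.8415, 196.4000°)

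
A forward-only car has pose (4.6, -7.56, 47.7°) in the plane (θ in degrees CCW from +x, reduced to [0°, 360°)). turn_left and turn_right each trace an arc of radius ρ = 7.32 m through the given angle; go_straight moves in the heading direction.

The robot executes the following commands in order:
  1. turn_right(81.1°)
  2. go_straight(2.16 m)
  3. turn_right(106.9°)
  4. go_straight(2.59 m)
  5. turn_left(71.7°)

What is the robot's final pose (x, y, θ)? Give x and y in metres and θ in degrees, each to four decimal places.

(12.3609, -29.2648, 291.4000°)

set_pose: (x, y, θ) = (4.6000, -7.5600, 47.7000°), ρ = 7.32
turn_right(81.1°): centre at ρ to the right, rotate −81.1° → (14.0436, -6.3754, -33.4000° ≡ 326.6000°)
go_straight(2.16): x += 2.16·cos θ, y += 2.16·sin θ → (15.8469, -7.5644, 326.6000°)
turn_right(106.9°): centre at ρ to the right, rotate −106.9° → (16.4932, -19.3075, 219.7000°)
go_straight(2.59): x += 2.59·cos θ, y += 2.59·sin θ → (14.5004, -20.9619, 219.7000°)
turn_left(71.7°): centre at ρ to the left, rotate +71.7° → (12.3609, -29.2648, 291.4000°)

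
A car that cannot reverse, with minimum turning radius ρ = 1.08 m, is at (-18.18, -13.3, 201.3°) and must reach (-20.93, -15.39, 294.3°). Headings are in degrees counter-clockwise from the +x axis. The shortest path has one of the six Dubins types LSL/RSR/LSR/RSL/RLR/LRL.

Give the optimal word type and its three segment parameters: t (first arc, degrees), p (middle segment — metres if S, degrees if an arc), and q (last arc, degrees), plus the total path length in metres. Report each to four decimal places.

RSL: t = 5.0071°, p = 2.0622 m, q = 98.0071°, L = 4.0039 m

Let ψ = atan2(Δy, Δx) = atan2(-2.09, -2.75) = -142.7652° be the start→goal bearing.
Normalize: d = |goal − start| / ρ = 3.454070/1.08 = 3.198213, α = (θ_start − ψ) mod 360° = 344.0652° = 6.005070 rad, β = (θ_goal − ψ) mod 360° = 77.0652° = 1.345041 rad.
Common terms: sin α = -0.274544, cos α = 0.961575, sin β = 0.974625, cos β = 0.223843, cos(α−β) = -0.052336, d² = 10.228567. Work in radians in the unit-radius frame; every candidate has L = ρ·(t + p + q).
LSL: p² = 2 + d² − 2cos(α−β) + 2d(sin α − sin β) = 4.343020; p = √p² = 2.083991; φ = atan2(cos β − cos α, d + sin α − sin β) = -0.361844 rad; t = (φ − α) mod 2π = 6.199457 rad, q = (β − φ) mod 2π = 1.706885 rad → L = 1.08·(6.199457 + 2.083991 + 1.706885) = 1.08·9.990333 = 10.789560 m
RSR: p² = 2 + d² − 2cos(α−β) + 2d(sin β − sin α) = 20.323457; p = √p² = 4.508154; φ = atan2(cos α − cos β, d − sin α + sin β) = 0.164383 rad; t = (α − φ) mod 2π = 5.840687 rad, q = (φ − β) mod 2π = 5.102528 rad → L = 1.08·(5.840687 + 4.508154 + 5.102528) = 1.08·15.451369 = 16.687478 m
LSR: p² = d² − 2 + 2cos(α−β) + 2d(sin α + sin β) = 12.601914; p = √p² = 3.549917; φ = atan2(−cos α − cos β, d + sin α + sin β) − atan2(−2, p) = 0.217867 rad; t = (φ − α) mod 2π = 0.495982 rad, q = (φ − β) mod 2π = 5.156011 rad → L = 1.08·(0.495982 + 3.549917 + 5.156011) = 1.08·9.201910 = 9.938063 m
RSL: p² = d² − 2 + 2cos(α−β) − 2d(sin α + sin β) = 3.645876; p = √p² = 1.909418; φ = atan2(cos α + cos β, d − sin α − sin β) − atan2(2, p) = -0.365506 rad; t = (α − φ) mod 2π = 0.087391 rad, q = (β − φ) mod 2π = 1.710547 rad → L = 1.08·(0.087391 + 1.909418 + 1.710547) = 1.08·3.707356 = 4.003945 m
RLR: c = (6 − d² + 2cos(α−β) + 2d(sin α − sin β))/8 = -1.540432, |c| > 1 → infeasible
LRL: c = (6 − d² + 2cos(α−β) − 2d(sin α − sin β))/8 = 0.457122; p = 2π − arccos c = 5.187146 rad; φ = atan2(cos β − cos α, d + sin α − sin β) = -0.361844 rad; t = (φ − α + p/2) mod 2π = 2.509844 rad, q = (β − α − t + p) mod 2π = 4.300458 rad → L = 1.08·(2.509844 + 5.187146 + 4.300458) = 1.08·11.997448 = 12.957244 m
Shortest: RSL with L = 4.003945 m ≈ 4.0039 m
Convert RSL to answer units (arcs ×180/π): t = 0.087391·180/π = 5.0071°, p = ρ·p = 1.08·1.909418 = 2.0622 m, q = 1.710547·180/π = 98.0071°, L = 4.0039 m.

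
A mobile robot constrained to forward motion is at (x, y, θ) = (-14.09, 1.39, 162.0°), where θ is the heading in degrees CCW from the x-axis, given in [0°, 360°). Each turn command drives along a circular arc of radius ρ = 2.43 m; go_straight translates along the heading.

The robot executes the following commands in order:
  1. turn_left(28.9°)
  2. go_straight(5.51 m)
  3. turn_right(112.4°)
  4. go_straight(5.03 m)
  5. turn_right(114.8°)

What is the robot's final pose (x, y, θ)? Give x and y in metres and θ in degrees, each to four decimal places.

set_pose: (x, y, θ) = (-14.0900, 1.3900, 162.0000°), ρ = 2.43
turn_left(28.9°): centre at ρ to the left, rotate +28.9° → (-15.3004, 1.4651, 190.9000°)
go_straight(5.51): x += 5.51·cos θ, y += 5.51·sin θ → (-20.7110, 0.4232, 190.9000°)
turn_right(112.4°): centre at ρ to the right, rotate −112.4° → (-23.5517, 3.2938, 78.5000°)
go_straight(5.03): x += 5.03·cos θ, y += 5.03·sin θ → (-22.5489, 8.2228, 78.5000°)
turn_right(114.8°): centre at ρ to the right, rotate −114.8° → (-18.7291, 9.6968, -36.3000° ≡ 323.7000°)

(-18.7291, 9.6968, 323.7000°)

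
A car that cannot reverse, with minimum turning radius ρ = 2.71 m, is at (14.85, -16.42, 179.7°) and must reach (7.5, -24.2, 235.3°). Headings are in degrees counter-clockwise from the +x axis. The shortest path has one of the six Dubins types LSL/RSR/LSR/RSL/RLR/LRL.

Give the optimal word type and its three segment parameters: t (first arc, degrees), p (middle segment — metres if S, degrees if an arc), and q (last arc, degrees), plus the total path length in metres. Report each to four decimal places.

Let ψ = atan2(Δy, Δx) = atan2(-7.78, -7.35) = -133.3721° be the start→goal bearing.
Normalize: d = |goal − start| / ρ = 10.702845/2.71 = 3.949389, α = (θ_start − ψ) mod 360° = 313.0721° = 5.464138 rad, β = (θ_goal − ψ) mod 360° = 8.6721° = 0.151356 rad.
Common terms: sin α = -0.730495, cos α = 0.682918, sin β = 0.150779, cos β = 0.988568, cos(α−β) = 0.564967, d² = 15.597677. Work in radians in the unit-radius frame; every candidate has L = ρ·(t + p + q).
LSL: p² = 2 + d² − 2cos(α−β) + 2d(sin α − sin β) = 9.506753; p = √p² = 3.083302; φ = atan2(cos β − cos α, d + sin α − sin β) = 0.099294 rad; t = (φ − α) mod 2π = 0.918341 rad, q = (β − φ) mod 2π = 0.052062 rad → L = 2.71·(0.918341 + 3.083302 + 0.052062) = 2.71·4.053705 = 10.985541 m
RSR: p² = 2 + d² − 2cos(α−β) + 2d(sin β − sin α) = 23.428733; p = √p² = 4.840324; φ = atan2(cos α − cos β, d − sin α + sin β) = -0.063189 rad; t = (α − φ) mod 2π = 5.527327 rad, q = (φ − β) mod 2π = 6.068641 rad → L = 2.71·(5.527327 + 4.840324 + 6.068641) = 2.71·16.436291 = 44.542349 m
LSR: p² = d² − 2 + 2cos(α−β) + 2d(sin α + sin β) = 10.148560; p = √p² = 3.185681; φ = atan2(−cos α − cos β, d + sin α + sin β) − atan2(−2, p) = 0.100144 rad; t = (φ − α) mod 2π = 0.919191 rad, q = (φ − β) mod 2π = 6.231973 rad → L = 2.71·(0.919191 + 3.185681 + 6.231973) = 2.71·10.336845 = 28.012849 m
RSL: p² = d² − 2 + 2cos(α−β) − 2d(sin α + sin β) = 19.306662; p = √p² = 4.393935; φ = atan2(cos α + cos β, d − sin α − sin β) − atan2(2, p) = -0.073600 rad; t = (α − φ) mod 2π = 5.537738 rad, q = (β − φ) mod 2π = 0.224956 rad → L = 2.71·(5.537738 + 4.393935 + 0.224956) = 2.71·10.156629 = 27.524464 m
RLR: c = (6 − d² + 2cos(α−β) + 2d(sin α − sin β))/8 = -1.928592, |c| > 1 → infeasible
LRL: c = (6 − d² + 2cos(α−β) − 2d(sin α − sin β))/8 = -0.188344; p = 2π − arccos c = 4.522913 rad; φ = atan2(cos β − cos α, d + sin α − sin β) = 0.099294 rad; t = (φ − α + p/2) mod 2π = 3.179797 rad, q = (β − α − t + p) mod 2π = 2.313519 rad → L = 2.71·(3.179797 + 4.522913 + 2.313519) = 2.71·10.016229 = 27.143982 m
Shortest: LSL with L = 10.985541 m ≈ 10.9855 m
Convert LSL to answer units (arcs ×180/π): t = 0.918341·180/π = 52.6170°, p = ρ·p = 2.71·3.083302 = 8.3557 m, q = 0.052062·180/π = 2.9830°, L = 10.9855 m.

LSL: t = 52.6170°, p = 8.3557 m, q = 2.9830°, L = 10.9855 m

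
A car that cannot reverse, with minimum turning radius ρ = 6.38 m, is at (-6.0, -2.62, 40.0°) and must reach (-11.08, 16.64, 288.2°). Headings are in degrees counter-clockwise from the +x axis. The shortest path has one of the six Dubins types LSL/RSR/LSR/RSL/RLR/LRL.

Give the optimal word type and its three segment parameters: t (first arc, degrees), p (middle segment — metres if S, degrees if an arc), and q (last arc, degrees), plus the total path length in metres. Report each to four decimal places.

LSL: t = 32.7492°, p = 17.1362 m, q = 215.4508°, L = 44.7738 m

Let ψ = atan2(Δy, Δx) = atan2(19.26, -5.08) = 104.7758° be the start→goal bearing.
Normalize: d = |goal − start| / ρ = 19.918685/6.38 = 3.122051, α = (θ_start − ψ) mod 360° = 295.2242° = 5.152635 rad, β = (θ_goal − ψ) mod 360° = 183.4242° = 3.201357 rad.
Common terms: sin α = -0.904647, cos α = 0.426162, sin β = -0.059728, cos β = -0.998215, cos(α−β) = -0.371368, d² = 9.747202. Work in radians in the unit-radius frame; every candidate has L = ρ·(t + p + q).
LSL: p² = 2 + d² − 2cos(α−β) + 2d(sin α − sin β) = 7.214181; p = √p² = 2.685923; φ = atan2(cos β − cos α, d + sin α − sin β) = -0.558968 rad; t = (φ − α) mod 2π = 0.571582 rad, q = (β − φ) mod 2π = 3.760325 rad → L = 6.38·(0.571582 + 2.685923 + 3.760325) = 6.38·7.017830 = 44.773755 m
RSR: p² = 2 + d² − 2cos(α−β) + 2d(sin β − sin α) = 17.765694; p = √p² = 4.214937; φ = atan2(cos α − cos β, d − sin α + sin β) = 0.344722 rad; t = (α − φ) mod 2π = 4.807912 rad, q = (φ − β) mod 2π = 3.426551 rad → L = 6.38·(4.807912 + 4.214937 + 3.426551) = 6.38·12.449400 = 79.427175 m
LSR: p² = d² − 2 + 2cos(α−β) + 2d(sin α + sin β) = 0.982808; p = √p² = 0.991367; φ = atan2(−cos α − cos β, d + sin α + sin β) − atan2(−2, p) = 1.369770 rad; t = (φ − α) mod 2π = 2.500321 rad, q = (φ − β) mod 2π = 4.451599 rad → L = 6.38·(2.500321 + 0.991367 + 4.451599) = 6.38·7.943286 = 50.678165 m
RSL: p² = d² − 2 + 2cos(α−β) − 2d(sin α + sin β) = 13.026124; p = √p² = 3.609172; φ = atan2(cos α + cos β, d − sin α − sin β) − atan2(2, p) = -0.645104 rad; t = (α − φ) mod 2π = 5.797738 rad, q = (β − φ) mod 2π = 3.846460 rad → L = 6.38·(5.797738 + 3.609172 + 3.846460) = 6.38·13.253371 = 84.556507 m
RLR: c = (6 − d² + 2cos(α−β) + 2d(sin α − sin β))/8 = -1.220712, |c| > 1 → infeasible
LRL: c = (6 − d² + 2cos(α−β) − 2d(sin α − sin β))/8 = 0.098227; p = 2π − arccos c = 4.810775 rad; φ = atan2(cos β − cos α, d + sin α − sin β) = -0.558968 rad; t = (φ − α + p/2) mod 2π = 2.976970 rad, q = (β − α − t + p) mod 2π = 6.165713 rad → L = 6.38·(2.976970 + 4.810775 + 6.165713) = 6.38·13.953457 = 89.023058 m
Shortest: LSL with L = 44.773755 m ≈ 44.7738 m
Convert LSL to answer units (arcs ×180/π): t = 0.571582·180/π = 32.7492°, p = ρ·p = 6.38·2.685923 = 17.1362 m, q = 3.760325·180/π = 215.4508°, L = 44.7738 m.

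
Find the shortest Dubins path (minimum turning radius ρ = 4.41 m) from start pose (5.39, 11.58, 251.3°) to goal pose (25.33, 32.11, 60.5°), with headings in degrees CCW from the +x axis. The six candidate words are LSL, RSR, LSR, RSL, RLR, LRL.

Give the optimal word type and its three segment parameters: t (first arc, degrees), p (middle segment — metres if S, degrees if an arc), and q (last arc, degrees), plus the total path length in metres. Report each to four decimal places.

LSR: t = 172.4183°, p = 26.4075 m, q = 3.2183°, L = 39.9260 m

Let ψ = atan2(Δy, Δx) = atan2(20.53, 19.94) = 45.8352° be the start→goal bearing.
Normalize: d = |goal − start| / ρ = 28.619652/4.41 = 6.489717, α = (θ_start − ψ) mod 360° = 205.4648° = 3.586037 rad, β = (θ_goal − ψ) mod 360° = 14.6648° = 0.255948 rad.
Common terms: sin α = -0.429956, cos α = -0.902850, sin β = 0.253163, cos β = 0.967424, cos(α−β) = -0.982287, d² = 42.116428. Work in radians in the unit-radius frame; every candidate has L = ρ·(t + p + q).
LSL: p² = 2 + d² − 2cos(α−β) + 2d(sin α − sin β) = 37.214506; p = √p² = 6.100369; φ = atan2(cos β − cos α, d + sin α − sin β) = 0.311602 rad; t = (φ − α) mod 2π = 3.008750 rad, q = (β − φ) mod 2π = 6.227532 rad → L = 4.41·(3.008750 + 6.100369 + 6.227532) = 4.41·15.336652 = 67.634634 m
RSR: p² = 2 + d² − 2cos(α−β) + 2d(sin β − sin α) = 54.947499; p = √p² = 7.412658; φ = atan2(cos α − cos β, d − sin α + sin β) = -0.255065 rad; t = (α − φ) mod 2π = 3.841101 rad, q = (φ − β) mod 2π = 5.772172 rad → L = 4.41·(3.841101 + 7.412658 + 5.772172) = 4.41·17.025932 = 75.084358 m
LSR: p² = d² − 2 + 2cos(α−β) + 2d(sin α + sin β) = 35.857182; p = √p² = 5.988087; φ = atan2(−cos α − cos β, d + sin α + sin β) − atan2(−2, p) = 0.312119 rad; t = (φ − α) mod 2π = 3.009268 rad, q = (φ − β) mod 2π = 0.056170 rad → L = 4.41·(3.009268 + 5.988087 + 0.056170) = 4.41·9.053525 = 39.926044 m
RSL: p² = d² − 2 + 2cos(α−β) − 2d(sin α + sin β) = 40.446525; p = √p² = 6.359758; φ = atan2(cos α + cos β, d − sin α − sin β) − atan2(2, p) = -0.294999 rad; t = (α − φ) mod 2π = 3.881036 rad, q = (β − φ) mod 2π = 0.550948 rad → L = 4.41·(3.881036 + 6.359758 + 0.550948) = 4.41·10.791742 = 47.591581 m
RLR: c = (6 − d² + 2cos(α−β) + 2d(sin α − sin β))/8 = -5.868437, |c| > 1 → infeasible
LRL: c = (6 − d² + 2cos(α−β) − 2d(sin α − sin β))/8 = -3.651813, |c| > 1 → infeasible
Shortest: LSR with L = 39.926044 m ≈ 39.9260 m
Convert LSR to answer units (arcs ×180/π): t = 3.009268·180/π = 172.4183°, p = ρ·p = 4.41·5.988087 = 26.4075 m, q = 0.056170·180/π = 3.2183°, L = 39.9260 m.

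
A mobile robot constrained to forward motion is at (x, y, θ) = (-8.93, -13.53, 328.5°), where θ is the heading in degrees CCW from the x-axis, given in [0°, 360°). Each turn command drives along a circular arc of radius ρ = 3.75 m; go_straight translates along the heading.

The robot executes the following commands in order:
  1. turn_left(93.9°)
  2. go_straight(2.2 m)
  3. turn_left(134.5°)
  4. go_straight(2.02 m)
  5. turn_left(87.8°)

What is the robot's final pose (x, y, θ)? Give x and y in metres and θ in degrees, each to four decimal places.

set_pose: (x, y, θ) = (-8.9300, -13.5300, 328.5000°), ρ = 3.75
turn_left(93.9°): centre at ρ to the left, rotate +93.9° → (-3.6474, -12.0700, 422.4000° ≡ 62.4000°)
go_straight(2.2): x += 2.2·cos θ, y += 2.2·sin θ → (-2.6281, -10.1203, 62.4000°)
turn_left(134.5°): centre at ρ to the left, rotate +134.5° → (-7.0415, -4.7949, 196.9000°)
go_straight(2.02): x += 2.02·cos θ, y += 2.02·sin θ → (-8.9743, -5.3821, 196.9000°)
turn_left(87.8°): centre at ρ to the left, rotate +87.8° → (-11.5114, -9.9218, 284.7000°)

(-11.5114, -9.9218, 284.7000°)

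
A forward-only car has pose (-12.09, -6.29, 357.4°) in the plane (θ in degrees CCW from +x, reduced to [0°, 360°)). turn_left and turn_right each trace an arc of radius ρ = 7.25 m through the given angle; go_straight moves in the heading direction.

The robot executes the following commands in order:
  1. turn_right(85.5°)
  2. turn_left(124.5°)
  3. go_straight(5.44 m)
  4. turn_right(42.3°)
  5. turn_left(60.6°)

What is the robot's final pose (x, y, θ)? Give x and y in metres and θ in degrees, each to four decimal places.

(22.4638, -11.2608, 54.7000°)

set_pose: (x, y, θ) = (-12.0900, -6.2900, 357.4000°), ρ = 7.25
turn_right(85.5°): centre at ρ to the right, rotate −85.5° → (-5.1729, -13.2922, 271.9000°)
turn_left(124.5°): centre at ρ to the left, rotate +124.5° → (6.3754, -18.8873, 396.4000° ≡ 36.4000°)
go_straight(5.44): x += 5.44·cos θ, y += 5.44·sin θ → (10.7541, -15.6591, 36.4000°)
turn_right(42.3°): centre at ρ to the right, rotate −42.3° → (15.8016, -14.2830, -5.9000° ≡ 354.1000°)
turn_left(60.6°): centre at ρ to the left, rotate +60.6° → (22.4638, -11.2608, 414.7000° ≡ 54.7000°)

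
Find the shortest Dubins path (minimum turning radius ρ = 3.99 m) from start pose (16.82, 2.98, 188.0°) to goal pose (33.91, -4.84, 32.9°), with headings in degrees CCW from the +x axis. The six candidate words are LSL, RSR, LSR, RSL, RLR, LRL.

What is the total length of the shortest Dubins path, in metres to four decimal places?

Let ψ = atan2(Δy, Δx) = atan2(-7.82, 17.09) = -24.5878° be the start→goal bearing.
Normalize: d = |goal − start| / ρ = 18.794161/3.99 = 4.710316, α = (θ_start − ψ) mod 360° = 212.5878° = 3.710356 rad, β = (θ_goal − ψ) mod 360° = 57.4878° = 1.003351 rad.
Common terms: sin α = -0.538591, cos α = -0.842567, sin β = 0.843277, cos β = 0.537480, cos(α−β) = -0.907044, d² = 22.187078. Work in radians in the unit-radius frame; every candidate has L = ρ·(t + p + q).
LSL: p² = 2 + d² − 2cos(α−β) + 2d(sin α − sin β) = 12.983099; p = √p² = 3.603207; φ = atan2(cos β − cos α, d + sin α − sin β) = 0.393047 rad; t = (φ − α) mod 2π = 2.965876 rad, q = (β − φ) mod 2π = 0.610303 rad → L = 3.99·(2.965876 + 3.603207 + 0.610303) = 3.99·7.179386 = 28.645752 m
RSR: p² = 2 + d² − 2cos(α−β) + 2d(sin β − sin α) = 39.019233; p = √p² = 6.246538; φ = atan2(cos α − cos β, d − sin α + sin β) = -0.222768 rad; t = (α − φ) mod 2π = 3.933124 rad, q = (φ − β) mod 2π = 5.057067 rad → L = 3.99·(3.933124 + 6.246538 + 5.057067) = 3.99·15.236729 = 60.794547 m
LSR: p² = d² − 2 + 2cos(α−β) + 2d(sin α + sin β) = 21.243323; p = √p² = 4.609048; φ = atan2(−cos α − cos β, d + sin α + sin β) − atan2(−2, p) = 0.470169 rad; t = (φ − α) mod 2π = 3.042998 rad, q = (φ − β) mod 2π = 5.750004 rad → L = 3.99·(3.042998 + 4.609048 + 5.750004) = 3.99·13.402050 = 53.474180 m
RSL: p² = d² − 2 + 2cos(α−β) − 2d(sin α + sin β) = 15.502657; p = √p² = 3.937341; φ = atan2(cos α + cos β, d − sin α − sin β) − atan2(2, p) = -0.539132 rad; t = (α − φ) mod 2π = 4.249489 rad, q = (β − φ) mod 2π = 1.542483 rad → L = 3.99·(4.249489 + 3.937341 + 1.542483) = 3.99·9.729313 = 38.819958 m
RLR: c = (6 − d² + 2cos(α−β) + 2d(sin α − sin β))/8 = -3.877404, |c| > 1 → infeasible
LRL: c = (6 − d² + 2cos(α−β) − 2d(sin α − sin β))/8 = -0.622887; p = 2π − arccos c = 4.039961 rad; φ = atan2(cos β − cos α, d + sin α − sin β) = 0.393047 rad; t = (φ − α + p/2) mod 2π = 4.985857 rad, q = (β − α − t + p) mod 2π = 2.630284 rad → L = 3.99·(4.985857 + 4.039961 + 2.630284) = 3.99·11.656101 = 46.507844 m
Shortest: LSL with L = 28.645752 m ≈ 28.6458 m

28.6458 m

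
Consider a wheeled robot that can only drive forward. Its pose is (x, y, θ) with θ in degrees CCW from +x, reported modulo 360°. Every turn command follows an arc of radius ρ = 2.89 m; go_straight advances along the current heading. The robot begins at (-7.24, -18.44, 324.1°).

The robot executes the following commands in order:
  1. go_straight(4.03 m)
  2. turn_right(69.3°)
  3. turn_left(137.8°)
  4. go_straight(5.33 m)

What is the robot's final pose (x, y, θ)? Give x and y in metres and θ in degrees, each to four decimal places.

set_pose: (x, y, θ) = (-7.2400, -18.4400, 324.1000°), ρ = 2.89
go_straight(4.03): x += 4.03·cos θ, y += 4.03·sin θ → (-3.9755, -20.8031, 324.1000°)
turn_right(69.3°): centre at ρ to the right, rotate −69.3° → (-2.8813, -23.9018, 254.8000°)
turn_left(137.8°): centre at ρ to the left, rotate +137.8° → (1.4647, -27.0942, 392.6000° ≡ 32.6000°)
go_straight(5.33): x += 5.33·cos θ, y += 5.33·sin θ → (5.9550, -24.2226, 32.6000°)

(5.9550, -24.2226, 32.6000°)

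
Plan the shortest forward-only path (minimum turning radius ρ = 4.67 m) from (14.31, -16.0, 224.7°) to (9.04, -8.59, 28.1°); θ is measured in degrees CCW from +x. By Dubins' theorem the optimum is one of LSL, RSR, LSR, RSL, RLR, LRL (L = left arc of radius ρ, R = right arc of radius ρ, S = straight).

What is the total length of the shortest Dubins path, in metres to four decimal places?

16.9170 m

Let ψ = atan2(Δy, Δx) = atan2(7.41, -5.27) = 125.4205° be the start→goal bearing.
Normalize: d = |goal − start| / ρ = 9.092909/4.67 = 1.947090, α = (θ_start − ψ) mod 360° = 99.2795° = 1.732755 rad, β = (θ_goal − ψ) mod 360° = 262.6795° = 4.584623 rad.
Common terms: sin α = 0.986913, cos α = -0.161251, sin β = -0.991849, cos β = -0.127419, cos(α−β) = -0.958323, d² = 3.791159. Work in radians in the unit-radius frame; every candidate has L = ρ·(t + p + q).
LSL: p² = 2 + d² − 2cos(α−β) + 2d(sin α − sin β) = 15.413460; p = √p² = 3.925998; φ = atan2(cos β − cos α, d + sin α − sin β) = 0.008618 rad; t = (φ − α) mod 2π = 4.559048 rad, q = (β − φ) mod 2π = 4.576005 rad → L = 4.67·(4.559048 + 3.925998 + 4.576005) = 4.67·13.061051 = 60.995109 m
RSR: p² = 2 + d² − 2cos(α−β) + 2d(sin β − sin α) = 0.002148; p = √p² = 0.046344; φ = atan2(cos α − cos β, d − sin α + sin β) = -2.323241 rad; t = (α − φ) mod 2π = 4.055996 rad, q = (φ − β) mod 2π = 5.658507 rad → L = 4.67·(4.055996 + 0.046344 + 5.658507) = 4.67·9.760846 = 45.583153 m
LSR: p² = d² − 2 + 2cos(α−β) + 2d(sin α + sin β) = -0.144706 < 0 → infeasible
RSL: p² = d² − 2 + 2cos(α−β) − 2d(sin α + sin β) = -0.106267 < 0 → infeasible
RLR: c = (6 − d² + 2cos(α−β) + 2d(sin α − sin β))/8 = 0.999732; p = 2π − arccos c = 6.260013 rad; φ = atan2(cos α − cos β, d − sin α + sin β) = -2.323241 rad; t = (α − φ + p/2) mod 2π = 0.902817 rad, q = (α − β − t + p) mod 2π = 2.505328 rad → L = 4.67·(0.902817 + 6.260013 + 2.505328) = 4.67·9.668158 = 45.150296 m
LRL: c = (6 − d² + 2cos(α−β) − 2d(sin α − sin β))/8 = -0.926682; p = 2π − arccos c = 3.526901 rad; φ = atan2(cos β − cos α, d + sin α − sin β) = 0.008618 rad; t = (φ − α + p/2) mod 2π = 0.039314 rad, q = (β − α − t + p) mod 2π = 0.056270 rad → L = 4.67·(0.039314 + 3.526901 + 0.056270) = 4.67·3.622485 = 16.917006 m
Shortest: LRL with L = 16.917006 m ≈ 16.9170 m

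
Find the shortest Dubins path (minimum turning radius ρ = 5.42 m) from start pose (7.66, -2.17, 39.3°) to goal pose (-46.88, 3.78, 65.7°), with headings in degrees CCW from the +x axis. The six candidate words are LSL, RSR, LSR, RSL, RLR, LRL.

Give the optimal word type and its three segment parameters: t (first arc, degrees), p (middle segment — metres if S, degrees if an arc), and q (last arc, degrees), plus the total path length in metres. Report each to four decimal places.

LSR: t = 154.8680°, p = 44.8791 m, q = 128.4680°, L = 71.6818 m

Let ψ = atan2(Δy, Δx) = atan2(5.95, -54.54) = 173.7740° be the start→goal bearing.
Normalize: d = |goal − start| / ρ = 54.863595/5.42 = 10.122435, α = (θ_start − ψ) mod 360° = 225.5260° = 3.936172 rad, β = (θ_goal − ψ) mod 360° = 251.9260° = 4.396938 rad.
Common terms: sin α = -0.713569, cos α = -0.700585, sin β = -0.950657, cos β = -0.310245, cos(α−β) = 0.895712, d² = 102.463682. Work in radians in the unit-radius frame; every candidate has L = ρ·(t + p + q).
LSL: p² = 2 + d² − 2cos(α−β) + 2d(sin α − sin β) = 107.472075; p = √p² = 10.366874; φ = atan2(cos β − cos α, d + sin α − sin β) = 0.037662 rad; t = (φ − α) mod 2π = 2.384675 rad, q = (β − φ) mod 2π = 4.359277 rad → L = 5.42·(2.384675 + 10.366874 + 4.359277) = 5.42·17.110826 = 92.740678 m
RSR: p² = 2 + d² − 2cos(α−β) + 2d(sin β − sin α) = 97.872442; p = √p² = 9.893050; φ = atan2(cos α − cos β, d − sin α + sin β) = -0.039466 rad; t = (α − φ) mod 2π = 3.975638 rad, q = (φ − β) mod 2π = 1.846781 rad → L = 5.42·(3.975638 + 9.893050 + 1.846781) = 5.42·15.715469 = 85.177840 m
LSR: p² = d² − 2 + 2cos(α−β) + 2d(sin α + sin β) = 68.563080; p = √p² = 8.280283; φ = atan2(−cos α − cos β, d + sin α + sin β) − atan2(−2, p) = 0.355943 rad; t = (φ − α) mod 2π = 2.702957 rad, q = (φ − β) mod 2π = 2.242190 rad → L = 5.42·(2.702957 + 8.280283 + 2.242190) = 5.42·13.225429 = 71.681826 m
RSL: p² = d² − 2 + 2cos(α−β) − 2d(sin α + sin β) = 135.947130; p = √p² = 11.659637; φ = atan2(cos α + cos β, d − sin α − sin β) − atan2(2, p) = -0.255430 rad; t = (α − φ) mod 2π = 4.191601 rad, q = (β − φ) mod 2π = 4.652368 rad → L = 5.42·(4.191601 + 11.659637 + 4.652368) = 5.42·20.503607 = 111.129548 m
RLR: c = (6 − d² + 2cos(α−β) + 2d(sin α − sin β))/8 = -11.234055, |c| > 1 → infeasible
LRL: c = (6 − d² + 2cos(α−β) − 2d(sin α − sin β))/8 = -12.434009, |c| > 1 → infeasible
Shortest: LSR with L = 71.681826 m ≈ 71.6818 m
Convert LSR to answer units (arcs ×180/π): t = 2.702957·180/π = 154.8680°, p = ρ·p = 5.42·8.280283 = 44.8791 m, q = 2.242190·180/π = 128.4680°, L = 71.6818 m.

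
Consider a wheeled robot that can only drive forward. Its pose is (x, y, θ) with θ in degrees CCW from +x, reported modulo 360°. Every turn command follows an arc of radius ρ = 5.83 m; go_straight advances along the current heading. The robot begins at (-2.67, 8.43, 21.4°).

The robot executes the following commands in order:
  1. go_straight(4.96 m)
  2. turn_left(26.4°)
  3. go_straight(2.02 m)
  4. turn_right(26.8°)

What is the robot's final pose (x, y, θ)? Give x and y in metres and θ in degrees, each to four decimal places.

(7.7262, 14.7748, 21.0000°)

set_pose: (x, y, θ) = (-2.6700, 8.4300, 21.4000°), ρ = 5.83
go_straight(4.96): x += 4.96·cos θ, y += 4.96·sin θ → (1.9480, 10.2398, 21.4000°)
turn_left(26.4°): centre at ρ to the left, rotate +26.4° → (4.1397, 11.7517, 47.8000°)
go_straight(2.02): x += 2.02·cos θ, y += 2.02·sin θ → (5.4966, 13.2481, 47.8000°)
turn_right(26.8°): centre at ρ to the right, rotate −26.8° → (7.7262, 14.7748, 21.0000°)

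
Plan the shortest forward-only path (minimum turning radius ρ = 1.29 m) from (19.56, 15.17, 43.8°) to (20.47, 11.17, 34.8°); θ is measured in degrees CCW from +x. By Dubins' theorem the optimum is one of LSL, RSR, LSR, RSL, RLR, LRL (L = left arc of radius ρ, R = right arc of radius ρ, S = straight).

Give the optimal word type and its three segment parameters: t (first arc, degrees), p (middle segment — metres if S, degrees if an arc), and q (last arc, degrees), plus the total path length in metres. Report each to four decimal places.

LRL: t = 10.4972°, p = 257.7897°, q = 238.2924°, L = 11.4055 m

Let ψ = atan2(Δy, Δx) = atan2(-4.00, 0.91) = -77.1834° be the start→goal bearing.
Normalize: d = |goal − start| / ρ = 4.102207/1.29 = 3.180005, α = (θ_start − ψ) mod 360° = 120.9834° = 2.111558 rad, β = (θ_goal − ψ) mod 360° = 111.9834° = 1.954478 rad.
Common terms: sin α = 0.857317, cos α = -0.514789, sin β = 0.927293, cos β = -0.374337, cos(α−β) = 0.987688, d² = 10.112433. Work in radians in the unit-radius frame; every candidate has L = ρ·(t + p + q).
LSL: p² = 2 + d² − 2cos(α−β) + 2d(sin α − sin β) = 9.692010; p = √p² = 3.113199; φ = atan2(cos β − cos α, d + sin α − sin β) = 0.045130 rad; t = (φ − α) mod 2π = 4.216758 rad, q = (β − φ) mod 2π = 1.909348 rad → L = 1.29·(4.216758 + 3.113199 + 1.909348) = 1.29·9.239305 = 11.918703 m
RSR: p² = 2 + d² − 2cos(α−β) + 2d(sin β − sin α) = 10.582103; p = √p² = 3.253014; φ = atan2(cos α − cos β, d − sin α + sin β) = -0.043189 rad; t = (α − φ) mod 2π = 2.154747 rad, q = (φ − β) mod 2π = 4.285518 rad → L = 1.29·(2.154747 + 3.253014 + 4.285518) = 1.29·9.693279 = 12.504330 m
LSR: p² = d² − 2 + 2cos(α−β) + 2d(sin α + sin β) = 21.437945; p = √p² = 4.630113; φ = atan2(−cos α − cos β, d + sin α + sin β) − atan2(−2, p) = 0.584961 rad; t = (φ − α) mod 2π = 4.756588 rad, q = (φ − β) mod 2π = 4.913668 rad → L = 1.29·(4.756588 + 4.630113 + 4.913668) = 1.29·14.300369 = 18.447476 m
RSL: p² = d² − 2 + 2cos(α−β) − 2d(sin α + sin β) = -1.262326 < 0 → infeasible
RLR: c = (6 − d² + 2cos(α−β) + 2d(sin α − sin β))/8 = -0.322763; p = 2π − arccos c = 4.383742 rad; φ = atan2(cos α − cos β, d − sin α + sin β) = -0.043189 rad; t = (α − φ + p/2) mod 2π = 4.346618 rad, q = (α − β − t + p) mod 2π = 0.194203 rad → L = 1.29·(4.346618 + 4.383742 + 0.194203) = 1.29·8.924563 = 11.512687 m
LRL: c = (6 − d² + 2cos(α−β) − 2d(sin α − sin β))/8 = -0.211501; p = 2π − arccos c = 4.499278 rad; φ = atan2(cos β − cos α, d + sin α − sin β) = 0.045130 rad; t = (φ − α + p/2) mod 2π = 0.183212 rad, q = (β − α − t + p) mod 2π = 4.158987 rad → L = 1.29·(0.183212 + 4.499278 + 4.158987) = 1.29·8.841477 = 11.405505 m
Shortest: LRL with L = 11.405505 m ≈ 11.4055 m
Convert LRL to answer units (arcs ×180/π): t = 0.183212·180/π = 10.4972°, p = 4.499278·180/π = 257.7897°, q = 4.158987·180/π = 238.2924°, L = 11.4055 m.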